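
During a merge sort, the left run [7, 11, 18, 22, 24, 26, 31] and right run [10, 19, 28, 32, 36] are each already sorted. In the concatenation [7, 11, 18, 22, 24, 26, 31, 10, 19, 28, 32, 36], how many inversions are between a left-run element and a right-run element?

For each element r of the right run, count left-run elements greater than r:
r = 10: 11, 18, 22, 24, 26, 31 → 6
r = 19: 22, 24, 26, 31 → 4
r = 28: 31 → 1
r = 32: none → 0
r = 36: none → 0
Cross-inversions: 6 + 4 + 1 + 0 + 0 = 11

11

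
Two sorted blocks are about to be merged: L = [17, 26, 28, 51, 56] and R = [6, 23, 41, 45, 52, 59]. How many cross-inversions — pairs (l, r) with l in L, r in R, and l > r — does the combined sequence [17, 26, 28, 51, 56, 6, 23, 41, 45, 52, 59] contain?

Take each right-half value and tally the left-half values above it:
r = 6: 17, 26, 28, 51, 56 → 5
r = 23: 26, 28, 51, 56 → 4
r = 41: 51, 56 → 2
r = 45: 51, 56 → 2
r = 52: 56 → 1
r = 59: none → 0
Cross-inversions: 5 + 4 + 2 + 2 + 1 + 0 = 14

14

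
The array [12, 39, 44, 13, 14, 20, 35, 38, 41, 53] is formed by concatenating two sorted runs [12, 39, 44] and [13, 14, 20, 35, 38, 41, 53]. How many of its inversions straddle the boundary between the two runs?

Count, for every r in R, how many entries of L exceed r:
r = 13: 39, 44 → 2
r = 14: 39, 44 → 2
r = 20: 39, 44 → 2
r = 35: 39, 44 → 2
r = 38: 39, 44 → 2
r = 41: 44 → 1
r = 53: none → 0
Cross-inversions: 2 + 2 + 2 + 2 + 2 + 1 + 0 = 11

11 cross-inversions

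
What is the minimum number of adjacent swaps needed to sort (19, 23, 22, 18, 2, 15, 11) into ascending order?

17 adjacent swaps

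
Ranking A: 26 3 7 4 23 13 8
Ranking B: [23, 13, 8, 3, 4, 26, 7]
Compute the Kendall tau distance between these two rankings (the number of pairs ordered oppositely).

Assign each item its position (1..7) in the first ordering, then rewrite the second ordering as that position sequence:
positions: 26→1, 3→2, 7→3, 4→4, 23→5, 13→6, 8→7
second ordering as positions: [5, 6, 7, 2, 4, 1, 3]
Discordant pairs = inversions in this position sequence.
5: 2, 4, 1, 3 → 4
6: 2, 4, 1, 3 → 4
7: 2, 4, 1, 3 → 4
2: 1 → 1
4: 1, 3 → 2
1: 0
3: 0
Total: 4 + 4 + 4 + 1 + 2 + 0 + 0 = 15

15 discordant pairs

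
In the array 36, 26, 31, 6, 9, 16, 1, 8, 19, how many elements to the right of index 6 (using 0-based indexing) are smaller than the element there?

The element at index 6 is 1.
Elements after it: 8, 19
None of them are smaller than 1.

0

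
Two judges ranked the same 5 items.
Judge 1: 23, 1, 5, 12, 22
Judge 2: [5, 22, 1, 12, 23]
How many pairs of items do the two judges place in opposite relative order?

7 discordant pairs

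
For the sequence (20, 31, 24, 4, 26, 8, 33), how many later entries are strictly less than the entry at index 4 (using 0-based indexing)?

1 such element

The element at index 4 is 26.
Elements after it: 8, 33
Those smaller than 26: 8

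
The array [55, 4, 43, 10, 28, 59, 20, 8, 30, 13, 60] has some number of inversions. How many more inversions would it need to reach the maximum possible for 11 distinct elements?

30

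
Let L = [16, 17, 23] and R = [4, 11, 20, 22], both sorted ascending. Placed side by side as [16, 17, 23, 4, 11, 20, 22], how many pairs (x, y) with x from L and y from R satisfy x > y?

8

Count, for every r in R, how many entries of L exceed r:
r = 4: 16, 17, 23 → 3
r = 11: 16, 17, 23 → 3
r = 20: 23 → 1
r = 22: 23 → 1
Cross-inversions: 3 + 3 + 1 + 1 = 8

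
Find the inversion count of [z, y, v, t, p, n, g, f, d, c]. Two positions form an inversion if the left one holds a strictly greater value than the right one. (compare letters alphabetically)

45

Sweep left to right; for each value list the smaller values that follow it:
z → y, v, t, p, n, g, f, d, c → 9
y → v, t, p, n, g, f, d, c → 8
v → t, p, n, g, f, d, c → 7
t → p, n, g, f, d, c → 6
p → n, g, f, d, c → 5
n → g, f, d, c → 4
g → f, d, c → 3
f → d, c → 2
d → c → 1
c → none → 0
Sum: 9 + 8 + 7 + 6 + 5 + 4 + 3 + 2 + 1 + 0 = 45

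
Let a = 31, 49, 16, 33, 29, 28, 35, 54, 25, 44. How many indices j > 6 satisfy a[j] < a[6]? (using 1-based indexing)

The element at index 6 is 28.
Elements after it: 35, 54, 25, 44
Those smaller than 28: 25

1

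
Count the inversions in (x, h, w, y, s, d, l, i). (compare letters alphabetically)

19 out-of-order pairs

Element-by-element contributions:
x: 6
h: 1
w: 4
y: 4
s: 3
d: 0
l: 1
i: 0
Sum: 6 + 1 + 4 + 4 + 3 + 0 + 1 + 0 = 19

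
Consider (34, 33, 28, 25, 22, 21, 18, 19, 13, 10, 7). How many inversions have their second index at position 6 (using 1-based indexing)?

5 such elements

The element at index 6 is 21.
Elements before it: 34, 33, 28, 25, 22
Those larger than 21: 34, 33, 28, 25, 22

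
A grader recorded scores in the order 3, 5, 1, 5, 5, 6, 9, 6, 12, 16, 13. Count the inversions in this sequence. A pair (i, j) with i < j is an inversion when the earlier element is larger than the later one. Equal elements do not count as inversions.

4 inversions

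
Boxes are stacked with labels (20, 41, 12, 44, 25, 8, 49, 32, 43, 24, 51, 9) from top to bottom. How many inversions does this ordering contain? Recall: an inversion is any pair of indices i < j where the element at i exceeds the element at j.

30 out-of-order pairs

Sweep left to right; for each value list the smaller values that follow it:
20 → 12, 8, 9 → 3
41 → 12, 25, 8, 32, 24, 9 → 6
12 → 8, 9 → 2
44 → 25, 8, 32, 43, 24, 9 → 6
25 → 8, 24, 9 → 3
8 → none → 0
49 → 32, 43, 24, 9 → 4
32 → 24, 9 → 2
43 → 24, 9 → 2
24 → 9 → 1
51 → 9 → 1
9 → none → 0
Sum: 3 + 6 + 2 + 6 + 3 + 0 + 4 + 2 + 2 + 1 + 1 + 0 = 30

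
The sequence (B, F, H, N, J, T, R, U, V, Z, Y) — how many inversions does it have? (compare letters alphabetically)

3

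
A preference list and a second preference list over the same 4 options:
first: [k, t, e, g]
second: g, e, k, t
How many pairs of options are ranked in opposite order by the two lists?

Assign each item its position (1..4) in the first ordering, then rewrite the second ordering as that position sequence:
positions: k→1, t→2, e→3, g→4
second ordering as positions: [4, 3, 1, 2]
Discordant pairs = inversions in this position sequence.
4: 3, 1, 2 → 3
3: 1, 2 → 2
1: 0
2: 0
Total: 3 + 2 + 0 + 0 = 5

5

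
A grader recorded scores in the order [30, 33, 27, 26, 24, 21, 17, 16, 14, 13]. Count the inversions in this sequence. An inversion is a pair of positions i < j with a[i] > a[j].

Element-by-element contributions:
30 → 27, 26, 24, 21, 17, 16, 14, 13 → 8
33 → 27, 26, 24, 21, 17, 16, 14, 13 → 8
27 → 26, 24, 21, 17, 16, 14, 13 → 7
26 → 24, 21, 17, 16, 14, 13 → 6
24 → 21, 17, 16, 14, 13 → 5
21 → 17, 16, 14, 13 → 4
17 → 16, 14, 13 → 3
16 → 14, 13 → 2
14 → 13 → 1
13 → none → 0
Sum: 8 + 8 + 7 + 6 + 5 + 4 + 3 + 2 + 1 + 0 = 44

There are 44 out-of-order pairs.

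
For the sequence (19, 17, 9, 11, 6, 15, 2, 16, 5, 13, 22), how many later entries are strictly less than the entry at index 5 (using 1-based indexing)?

2

The element at index 5 is 6.
Elements after it: 15, 2, 16, 5, 13, 22
Those smaller than 6: 2, 5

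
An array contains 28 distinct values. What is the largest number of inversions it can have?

The maximum occurs when the array is in strictly decreasing order: every one of the C(28, 2) pairs is inverted.
C(28, 2) = 28·27/2 = 378

378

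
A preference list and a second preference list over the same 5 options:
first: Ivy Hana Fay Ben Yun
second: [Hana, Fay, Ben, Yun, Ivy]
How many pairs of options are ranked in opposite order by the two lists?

4

Assign each item its position (1..5) in the first ordering, then rewrite the second ordering as that position sequence:
positions: Ivy→1, Hana→2, Fay→3, Ben→4, Yun→5
second ordering as positions: [2, 3, 4, 5, 1]
Discordant pairs = inversions in this position sequence.
2: 1 → 1
3: 1 → 1
4: 1 → 1
5: 1 → 1
1: 0
Total: 1 + 1 + 1 + 1 + 0 = 4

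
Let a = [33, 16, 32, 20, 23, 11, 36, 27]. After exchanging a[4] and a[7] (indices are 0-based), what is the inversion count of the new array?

15

Positions 4 and 7 hold 23 and 27; after swapping, the array is [33, 16, 32, 20, 27, 11, 36, 23].
For each element, count later entries that are smaller:
33: 6
16: 1
32: 4
20: 1
27: 2
11: 0
36: 1
23: 0
Sum: 6 + 1 + 4 + 1 + 2 + 0 + 1 + 0 = 15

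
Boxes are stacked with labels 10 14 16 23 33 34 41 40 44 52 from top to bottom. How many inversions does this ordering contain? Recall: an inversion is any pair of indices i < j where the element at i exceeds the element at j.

Element-by-element contributions:
10: 0
14: 0
16: 0
23: 0
33: 0
34: 0
41: 1
40: 0
44: 0
52: 0
Sum: 0 + 0 + 0 + 0 + 0 + 0 + 1 + 0 + 0 + 0 = 1

Inversions: 1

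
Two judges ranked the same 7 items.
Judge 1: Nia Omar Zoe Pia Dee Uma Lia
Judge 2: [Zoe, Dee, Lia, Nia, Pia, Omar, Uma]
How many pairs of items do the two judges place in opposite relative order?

Assign each item its position (1..7) in the first ordering, then rewrite the second ordering as that position sequence:
positions: Nia→1, Omar→2, Zoe→3, Pia→4, Dee→5, Uma→6, Lia→7
second ordering as positions: [3, 5, 7, 1, 4, 2, 6]
Discordant pairs = inversions in this position sequence.
3: 1, 2 → 2
5: 1, 4, 2 → 3
7: 1, 4, 2, 6 → 4
1: 0
4: 2 → 1
2: 0
6: 0
Total: 2 + 3 + 4 + 0 + 1 + 0 + 0 = 10

Discordant pairs: 10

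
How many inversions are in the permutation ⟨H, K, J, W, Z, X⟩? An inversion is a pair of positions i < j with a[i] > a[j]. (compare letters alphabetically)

Sweep left to right; for each value list the smaller values that follow it:
H: 0
K: 1
J: 0
W: 0
Z: 1
X: 0
Sum: 0 + 1 + 0 + 0 + 1 + 0 = 2

2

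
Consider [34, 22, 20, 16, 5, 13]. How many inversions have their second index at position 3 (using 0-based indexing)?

The element at index 3 is 16.
Elements before it: 34, 22, 20
Those larger than 16: 34, 22, 20

3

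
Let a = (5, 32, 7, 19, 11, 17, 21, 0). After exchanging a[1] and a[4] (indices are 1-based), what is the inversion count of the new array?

Positions 1 and 4 hold 5 and 19; after swapping, the array is [19, 32, 7, 5, 11, 17, 21, 0].
Count, for each position, how many later elements it exceeds:
19 → 7, 5, 11, 17, 0 → 5
32 → 7, 5, 11, 17, 21, 0 → 6
7 → 5, 0 → 2
5 → 0 → 1
11 → 0 → 1
17 → 0 → 1
21 → 0 → 1
0 → none → 0
Sum: 5 + 6 + 2 + 1 + 1 + 1 + 1 + 0 = 17

17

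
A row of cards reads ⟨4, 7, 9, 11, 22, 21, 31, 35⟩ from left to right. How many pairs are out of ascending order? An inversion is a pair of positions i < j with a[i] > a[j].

1

Count, for each position, how many later elements it exceeds:
4 → none → 0
7 → none → 0
9 → none → 0
11 → none → 0
22 → 21 → 1
21 → none → 0
31 → none → 0
35 → none → 0
Sum: 0 + 0 + 0 + 0 + 1 + 0 + 0 + 0 = 1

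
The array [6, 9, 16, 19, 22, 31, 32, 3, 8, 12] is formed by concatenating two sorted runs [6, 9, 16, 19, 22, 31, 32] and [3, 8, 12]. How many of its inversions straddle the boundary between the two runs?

For each element r of the right run, count left-run elements greater than r:
r = 3: 6, 9, 16, 19, 22, 31, 32 → 7
r = 8: 9, 16, 19, 22, 31, 32 → 6
r = 12: 16, 19, 22, 31, 32 → 5
Cross-inversions: 7 + 6 + 5 = 18

18 cross-inversions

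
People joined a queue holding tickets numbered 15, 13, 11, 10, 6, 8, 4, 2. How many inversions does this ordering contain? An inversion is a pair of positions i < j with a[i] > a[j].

27 inversions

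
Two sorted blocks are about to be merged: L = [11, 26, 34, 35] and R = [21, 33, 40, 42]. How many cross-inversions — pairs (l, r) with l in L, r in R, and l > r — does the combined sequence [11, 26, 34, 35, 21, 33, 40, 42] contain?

Count, for every r in R, how many entries of L exceed r:
r = 21: 26, 34, 35 → 3
r = 33: 34, 35 → 2
r = 40: none → 0
r = 42: none → 0
Cross-inversions: 3 + 2 + 0 + 0 = 5

5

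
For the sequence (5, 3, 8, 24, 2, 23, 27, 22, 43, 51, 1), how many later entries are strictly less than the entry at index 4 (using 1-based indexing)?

4

The element at index 4 is 24.
Elements after it: 2, 23, 27, 22, 43, 51, 1
Those smaller than 24: 2, 23, 22, 1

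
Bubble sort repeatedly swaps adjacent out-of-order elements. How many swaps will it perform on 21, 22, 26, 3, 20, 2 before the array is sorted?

Minimum adjacent swaps = number of inversions (each swap of adjacent out-of-order elements removes one inversion and no swap can remove more).
Count inversions — for each element, later elements that are smaller:
21: 3, 20, 2 → 3
22: 3, 20, 2 → 3
26: 3, 20, 2 → 3
3: 2 → 1
20: 2 → 1
2: none → 0
Total inversions: 3 + 3 + 3 + 1 + 1 + 0 = 11

Adjacent swaps: 11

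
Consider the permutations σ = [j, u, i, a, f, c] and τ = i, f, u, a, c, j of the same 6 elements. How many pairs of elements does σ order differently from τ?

8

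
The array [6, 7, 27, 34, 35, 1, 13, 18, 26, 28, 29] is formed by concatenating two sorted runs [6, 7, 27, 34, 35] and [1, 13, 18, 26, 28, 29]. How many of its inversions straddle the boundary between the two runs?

Take each right-half value and tally the left-half values above it:
r = 1: 6, 7, 27, 34, 35 → 5
r = 13: 27, 34, 35 → 3
r = 18: 27, 34, 35 → 3
r = 26: 27, 34, 35 → 3
r = 28: 34, 35 → 2
r = 29: 34, 35 → 2
Cross-inversions: 5 + 3 + 3 + 3 + 2 + 2 = 18

There are 18 cross-inversions.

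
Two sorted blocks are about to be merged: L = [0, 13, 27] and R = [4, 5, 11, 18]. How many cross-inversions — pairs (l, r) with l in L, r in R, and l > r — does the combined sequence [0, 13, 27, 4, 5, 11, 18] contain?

Split inversions: 7

Count, for every r in R, how many entries of L exceed r:
r = 4: 13, 27 → 2
r = 5: 13, 27 → 2
r = 11: 13, 27 → 2
r = 18: 27 → 1
Cross-inversions: 2 + 2 + 2 + 1 = 7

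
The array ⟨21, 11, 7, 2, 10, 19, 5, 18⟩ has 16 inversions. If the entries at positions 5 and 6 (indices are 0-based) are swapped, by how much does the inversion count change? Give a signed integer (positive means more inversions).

Positions 5 and 6 hold 19 and 5; after swapping, the array is [21, 11, 7, 2, 10, 5, 19, 18].
Sweep left to right; for each value list the smaller values that follow it:
21 → 11, 7, 2, 10, 5, 19, 18 → 7
11 → 7, 2, 10, 5 → 4
7 → 2, 5 → 2
2 → none → 0
10 → 5 → 1
5 → none → 0
19 → 18 → 1
18 → none → 0
Sum: 7 + 4 + 2 + 0 + 1 + 0 + 1 + 0 = 15
Change: 15 − 16 = -1

-1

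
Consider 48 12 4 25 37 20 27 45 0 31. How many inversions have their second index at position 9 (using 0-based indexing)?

The element at index 9 is 31.
Elements before it: 48, 12, 4, 25, 37, 20, 27, 45, 0
Those larger than 31: 48, 37, 45

3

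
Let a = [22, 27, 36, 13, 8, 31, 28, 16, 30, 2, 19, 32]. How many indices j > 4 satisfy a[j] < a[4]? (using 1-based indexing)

2 such elements

The element at index 4 is 13.
Elements after it: 8, 31, 28, 16, 30, 2, 19, 32
Those smaller than 13: 8, 2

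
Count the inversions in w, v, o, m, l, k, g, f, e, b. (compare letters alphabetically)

Count, for each position, how many later elements it exceeds:
w → v, o, m, l, k, g, f, e, b → 9
v → o, m, l, k, g, f, e, b → 8
o → m, l, k, g, f, e, b → 7
m → l, k, g, f, e, b → 6
l → k, g, f, e, b → 5
k → g, f, e, b → 4
g → f, e, b → 3
f → e, b → 2
e → b → 1
b → none → 0
Sum: 9 + 8 + 7 + 6 + 5 + 4 + 3 + 2 + 1 + 0 = 45

There are 45 out-of-order pairs.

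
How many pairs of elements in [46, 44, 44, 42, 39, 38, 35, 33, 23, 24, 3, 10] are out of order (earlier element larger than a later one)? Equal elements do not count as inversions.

63 out-of-order pairs

Element-by-element contributions:
46: 11
44: 9
44: 9
42: 8
39: 7
38: 6
35: 5
33: 4
23: 2
24: 2
3: 0
10: 0
Sum: 11 + 9 + 9 + 8 + 7 + 6 + 5 + 4 + 2 + 2 + 0 + 0 = 63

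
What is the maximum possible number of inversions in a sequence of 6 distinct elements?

There are 15 inversions.

A reversed (strictly descending) arrangement makes every pair an inversion, giving C(6, 2) inversions.
C(6, 2) = 6·5/2 = 15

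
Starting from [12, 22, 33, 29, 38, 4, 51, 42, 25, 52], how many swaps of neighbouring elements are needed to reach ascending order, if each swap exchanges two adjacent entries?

12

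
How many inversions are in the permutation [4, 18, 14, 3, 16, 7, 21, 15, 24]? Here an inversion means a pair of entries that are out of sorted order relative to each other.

11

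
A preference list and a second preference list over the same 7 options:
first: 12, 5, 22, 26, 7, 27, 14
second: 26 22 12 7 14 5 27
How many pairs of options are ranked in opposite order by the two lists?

Assign each item its position (1..7) in the first ordering, then rewrite the second ordering as that position sequence:
positions: 12→1, 5→2, 22→3, 26→4, 7→5, 27→6, 14→7
second ordering as positions: [4, 3, 1, 5, 7, 2, 6]
Discordant pairs = inversions in this position sequence.
4: 3, 1, 2 → 3
3: 1, 2 → 2
1: 0
5: 2 → 1
7: 2, 6 → 2
2: 0
6: 0
Total: 3 + 2 + 0 + 1 + 2 + 0 + 0 = 8

8 pairs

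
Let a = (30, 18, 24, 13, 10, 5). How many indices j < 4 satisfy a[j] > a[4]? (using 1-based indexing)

3 such elements

The element at index 4 is 13.
Elements before it: 30, 18, 24
Those larger than 13: 30, 18, 24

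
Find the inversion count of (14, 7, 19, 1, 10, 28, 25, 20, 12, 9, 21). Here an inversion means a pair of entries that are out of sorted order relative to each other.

23 inversions

Sweep left to right; for each value list the smaller values that follow it:
14 → 7, 1, 10, 12, 9 → 5
7 → 1 → 1
19 → 1, 10, 12, 9 → 4
1 → none → 0
10 → 9 → 1
28 → 25, 20, 12, 9, 21 → 5
25 → 20, 12, 9, 21 → 4
20 → 12, 9 → 2
12 → 9 → 1
9 → none → 0
21 → none → 0
Sum: 5 + 1 + 4 + 0 + 1 + 5 + 4 + 2 + 1 + 0 + 0 = 23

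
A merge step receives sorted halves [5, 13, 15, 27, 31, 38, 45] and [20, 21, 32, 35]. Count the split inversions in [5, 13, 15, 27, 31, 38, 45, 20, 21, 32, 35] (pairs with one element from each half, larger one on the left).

12

Count, for every r in R, how many entries of L exceed r:
r = 20: 27, 31, 38, 45 → 4
r = 21: 27, 31, 38, 45 → 4
r = 32: 38, 45 → 2
r = 35: 38, 45 → 2
Cross-inversions: 4 + 4 + 2 + 2 = 12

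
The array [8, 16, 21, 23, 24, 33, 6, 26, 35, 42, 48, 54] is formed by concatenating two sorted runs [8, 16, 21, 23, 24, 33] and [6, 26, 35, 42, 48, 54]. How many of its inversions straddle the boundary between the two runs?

7 cross-inversions

Take each right-half value and tally the left-half values above it:
r = 6: 8, 16, 21, 23, 24, 33 → 6
r = 26: 33 → 1
r = 35: none → 0
r = 42: none → 0
r = 48: none → 0
r = 54: none → 0
Cross-inversions: 6 + 1 + 0 + 0 + 0 + 0 = 7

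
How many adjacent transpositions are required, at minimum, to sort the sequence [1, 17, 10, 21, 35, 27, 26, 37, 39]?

4 adjacent swaps

Minimum adjacent swaps = number of inversions (each swap of adjacent out-of-order elements removes one inversion and no swap can remove more).
Count inversions — for each element, later elements that are smaller:
1: none → 0
17: 10 → 1
10: none → 0
21: none → 0
35: 27, 26 → 2
27: 26 → 1
26: none → 0
37: none → 0
39: none → 0
Total inversions: 0 + 1 + 0 + 0 + 2 + 1 + 0 + 0 + 0 = 4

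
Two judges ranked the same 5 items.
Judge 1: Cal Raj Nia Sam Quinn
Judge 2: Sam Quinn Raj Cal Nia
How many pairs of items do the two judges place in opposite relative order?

7 discordant pairs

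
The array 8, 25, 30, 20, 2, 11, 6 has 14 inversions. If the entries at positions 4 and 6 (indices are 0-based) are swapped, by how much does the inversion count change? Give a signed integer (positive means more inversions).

+1

Positions 4 and 6 hold 2 and 6; after swapping, the array is [8, 25, 30, 20, 6, 11, 2].
For each element, count later entries that are smaller:
8: 2
25: 4
30: 4
20: 3
6: 1
11: 1
2: 0
Sum: 2 + 4 + 4 + 3 + 1 + 1 + 0 = 15
Change: 15 − 14 = +1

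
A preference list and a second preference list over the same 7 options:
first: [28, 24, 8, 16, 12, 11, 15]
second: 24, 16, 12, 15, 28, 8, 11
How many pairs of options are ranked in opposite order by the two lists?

Assign each item its position (1..7) in the first ordering, then rewrite the second ordering as that position sequence:
positions: 28→1, 24→2, 8→3, 16→4, 12→5, 11→6, 15→7
second ordering as positions: [2, 4, 5, 7, 1, 3, 6]
Discordant pairs = inversions in this position sequence.
2: 1 → 1
4: 1, 3 → 2
5: 1, 3 → 2
7: 1, 3, 6 → 3
1: 0
3: 0
6: 0
Total: 1 + 2 + 2 + 3 + 0 + 0 + 0 = 8

8 pairs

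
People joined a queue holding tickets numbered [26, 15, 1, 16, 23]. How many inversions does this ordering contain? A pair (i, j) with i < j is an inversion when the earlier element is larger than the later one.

Element-by-element contributions:
26 → 15, 1, 16, 23 → 4
15 → 1 → 1
1 → none → 0
16 → none → 0
23 → none → 0
Sum: 4 + 1 + 0 + 0 + 0 = 5

5 inversions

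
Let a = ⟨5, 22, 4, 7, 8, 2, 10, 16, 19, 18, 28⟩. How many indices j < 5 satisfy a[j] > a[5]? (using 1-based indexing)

1

The element at index 5 is 8.
Elements before it: 5, 22, 4, 7
Those larger than 8: 22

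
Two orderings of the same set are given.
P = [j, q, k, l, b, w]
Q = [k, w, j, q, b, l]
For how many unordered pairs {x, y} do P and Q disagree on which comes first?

Assign each item its position (1..6) in the first ordering, then rewrite the second ordering as that position sequence:
positions: j→1, q→2, k→3, l→4, b→5, w→6
second ordering as positions: [3, 6, 1, 2, 5, 4]
Discordant pairs = inversions in this position sequence.
3: 1, 2 → 2
6: 1, 2, 5, 4 → 4
1: 0
2: 0
5: 4 → 1
4: 0
Total: 2 + 4 + 0 + 0 + 1 + 0 = 7

There are 7 disagreeing pairs.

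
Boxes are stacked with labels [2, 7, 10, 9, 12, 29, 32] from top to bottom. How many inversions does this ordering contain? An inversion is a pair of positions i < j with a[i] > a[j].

1 inversion

Sweep left to right; for each value list the smaller values that follow it:
2: 0
7: 0
10: 1
9: 0
12: 0
29: 0
32: 0
Sum: 0 + 0 + 1 + 0 + 0 + 0 + 0 = 1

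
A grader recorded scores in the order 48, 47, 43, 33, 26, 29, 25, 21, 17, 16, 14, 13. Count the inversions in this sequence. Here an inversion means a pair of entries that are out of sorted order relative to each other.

65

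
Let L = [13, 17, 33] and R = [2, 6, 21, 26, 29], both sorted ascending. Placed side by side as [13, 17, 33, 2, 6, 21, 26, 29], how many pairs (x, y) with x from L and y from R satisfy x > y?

Count, for every r in R, how many entries of L exceed r:
r = 2: 13, 17, 33 → 3
r = 6: 13, 17, 33 → 3
r = 21: 33 → 1
r = 26: 33 → 1
r = 29: 33 → 1
Cross-inversions: 3 + 3 + 1 + 1 + 1 = 9

9 cross-inversions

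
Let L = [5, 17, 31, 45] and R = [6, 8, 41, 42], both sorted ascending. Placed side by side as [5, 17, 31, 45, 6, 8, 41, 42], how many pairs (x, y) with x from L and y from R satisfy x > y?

For each element r of the right run, count left-run elements greater than r:
r = 6: 17, 31, 45 → 3
r = 8: 17, 31, 45 → 3
r = 41: 45 → 1
r = 42: 45 → 1
Cross-inversions: 3 + 3 + 1 + 1 = 8

8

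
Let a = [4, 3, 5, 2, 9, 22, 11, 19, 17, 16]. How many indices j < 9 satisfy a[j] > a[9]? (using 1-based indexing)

The element at index 9 is 17.
Elements before it: 4, 3, 5, 2, 9, 22, 11, 19
Those larger than 17: 22, 19

2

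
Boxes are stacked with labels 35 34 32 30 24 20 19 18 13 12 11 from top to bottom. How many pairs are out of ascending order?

Count, for each position, how many later elements it exceeds:
35 → 34, 32, 30, 24, 20, 19, 18, 13, 12, 11 → 10
34 → 32, 30, 24, 20, 19, 18, 13, 12, 11 → 9
32 → 30, 24, 20, 19, 18, 13, 12, 11 → 8
30 → 24, 20, 19, 18, 13, 12, 11 → 7
24 → 20, 19, 18, 13, 12, 11 → 6
20 → 19, 18, 13, 12, 11 → 5
19 → 18, 13, 12, 11 → 4
18 → 13, 12, 11 → 3
13 → 12, 11 → 2
12 → 11 → 1
11 → none → 0
Sum: 10 + 9 + 8 + 7 + 6 + 5 + 4 + 3 + 2 + 1 + 0 = 55

Inversions: 55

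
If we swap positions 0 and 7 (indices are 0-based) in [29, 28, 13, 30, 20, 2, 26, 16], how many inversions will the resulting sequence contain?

Positions 0 and 7 hold 29 and 16; after swapping, the array is [16, 28, 13, 30, 20, 2, 26, 29].
Element-by-element contributions:
16 → 13, 2 → 2
28 → 13, 20, 2, 26 → 4
13 → 2 → 1
30 → 20, 2, 26, 29 → 4
20 → 2 → 1
2 → none → 0
26 → none → 0
29 → none → 0
Sum: 2 + 4 + 1 + 4 + 1 + 0 + 0 + 0 = 12

12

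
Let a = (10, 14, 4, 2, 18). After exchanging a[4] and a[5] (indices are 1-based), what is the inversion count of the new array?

There are 6 inversions.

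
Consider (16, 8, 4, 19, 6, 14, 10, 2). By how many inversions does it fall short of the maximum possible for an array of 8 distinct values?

10

Maximum inversions for 8 distinct elements is C(8, 2) = 8·7/2 = 28.
Current inversions — for each element, count later smaller elements:
16: 6
8: 3
4: 1
19: 4
6: 1
14: 2
10: 1
2: 0
Current total: 6 + 3 + 1 + 4 + 1 + 2 + 1 + 0 = 18
Shortfall: 28 − 18 = 10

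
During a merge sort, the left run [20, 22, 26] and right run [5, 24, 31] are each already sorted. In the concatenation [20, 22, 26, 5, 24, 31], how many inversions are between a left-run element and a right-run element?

4

Take each right-half value and tally the left-half values above it:
r = 5: 20, 22, 26 → 3
r = 24: 26 → 1
r = 31: none → 0
Cross-inversions: 3 + 1 + 0 = 4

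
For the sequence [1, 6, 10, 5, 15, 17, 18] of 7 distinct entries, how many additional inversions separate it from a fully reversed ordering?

Maximum inversions for 7 distinct elements is C(7, 2) = 7·6/2 = 21.
Current inversions — for each element, count later smaller elements:
1: 0
6: 1
10: 1
5: 0
15: 0
17: 0
18: 0
Current total: 0 + 1 + 1 + 0 + 0 + 0 + 0 = 2
Shortfall: 21 − 2 = 19

19 inversions short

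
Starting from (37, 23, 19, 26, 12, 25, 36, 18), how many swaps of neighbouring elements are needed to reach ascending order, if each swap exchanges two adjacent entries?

Minimum adjacent swaps = number of inversions (each swap of adjacent out-of-order elements removes one inversion and no swap can remove more).
Count inversions — for each element, later elements that are smaller:
37: 23, 19, 26, 12, 25, 36, 18 → 7
23: 19, 12, 18 → 3
19: 12, 18 → 2
26: 12, 25, 18 → 3
12: none → 0
25: 18 → 1
36: 18 → 1
18: none → 0
Total inversions: 7 + 3 + 2 + 3 + 0 + 1 + 1 + 0 = 17

17 swaps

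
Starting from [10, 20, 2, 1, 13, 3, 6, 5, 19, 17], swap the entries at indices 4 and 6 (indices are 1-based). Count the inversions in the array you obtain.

Positions 4 and 6 hold 1 and 3; after swapping, the array is [10, 20, 2, 3, 13, 1, 6, 5, 19, 17].
Count, for each position, how many later elements it exceeds:
10 → 2, 3, 1, 6, 5 → 5
20 → 2, 3, 13, 1, 6, 5, 19, 17 → 8
2 → 1 → 1
3 → 1 → 1
13 → 1, 6, 5 → 3
1 → none → 0
6 → 5 → 1
5 → none → 0
19 → 17 → 1
17 → none → 0
Sum: 5 + 8 + 1 + 1 + 3 + 0 + 1 + 0 + 1 + 0 = 20

20 inversions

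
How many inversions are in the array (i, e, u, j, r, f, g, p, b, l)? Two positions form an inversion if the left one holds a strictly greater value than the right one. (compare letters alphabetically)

Inversions: 24

Sweep left to right; for each value list the smaller values that follow it:
i → e, f, g, b → 4
e → b → 1
u → j, r, f, g, p, b, l → 7
j → f, g, b → 3
r → f, g, p, b, l → 5
f → b → 1
g → b → 1
p → b, l → 2
b → none → 0
l → none → 0
Sum: 4 + 1 + 7 + 3 + 5 + 1 + 1 + 2 + 0 + 0 = 24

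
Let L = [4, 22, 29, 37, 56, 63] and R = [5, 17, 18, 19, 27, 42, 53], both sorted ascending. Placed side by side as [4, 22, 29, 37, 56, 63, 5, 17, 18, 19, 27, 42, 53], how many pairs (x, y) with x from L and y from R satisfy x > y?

Take each right-half value and tally the left-half values above it:
r = 5: 22, 29, 37, 56, 63 → 5
r = 17: 22, 29, 37, 56, 63 → 5
r = 18: 22, 29, 37, 56, 63 → 5
r = 19: 22, 29, 37, 56, 63 → 5
r = 27: 29, 37, 56, 63 → 4
r = 42: 56, 63 → 2
r = 53: 56, 63 → 2
Cross-inversions: 5 + 5 + 5 + 5 + 4 + 2 + 2 = 28

Split inversions: 28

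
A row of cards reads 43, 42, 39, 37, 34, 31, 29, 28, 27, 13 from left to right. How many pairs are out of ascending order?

45

Sweep left to right; for each value list the smaller values that follow it:
43 → 42, 39, 37, 34, 31, 29, 28, 27, 13 → 9
42 → 39, 37, 34, 31, 29, 28, 27, 13 → 8
39 → 37, 34, 31, 29, 28, 27, 13 → 7
37 → 34, 31, 29, 28, 27, 13 → 6
34 → 31, 29, 28, 27, 13 → 5
31 → 29, 28, 27, 13 → 4
29 → 28, 27, 13 → 3
28 → 27, 13 → 2
27 → 13 → 1
13 → none → 0
Sum: 9 + 8 + 7 + 6 + 5 + 4 + 3 + 2 + 1 + 0 = 45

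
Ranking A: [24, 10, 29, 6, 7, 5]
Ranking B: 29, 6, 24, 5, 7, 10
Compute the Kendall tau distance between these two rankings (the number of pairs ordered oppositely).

Assign each item its position (1..6) in the first ordering, then rewrite the second ordering as that position sequence:
positions: 24→1, 10→2, 29→3, 6→4, 7→5, 5→6
second ordering as positions: [3, 4, 1, 6, 5, 2]
Discordant pairs = inversions in this position sequence.
3: 1, 2 → 2
4: 1, 2 → 2
1: 0
6: 5, 2 → 2
5: 2 → 1
2: 0
Total: 2 + 2 + 0 + 2 + 1 + 0 = 7

7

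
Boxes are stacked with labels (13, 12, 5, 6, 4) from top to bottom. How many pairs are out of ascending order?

Listing every pair i<j with a[i]>a[j] (using 1-based positions):
(1,2): 13 > 12
(1,3): 13 > 5
(1,4): 13 > 6
(1,5): 13 > 4
(2,3): 12 > 5
(2,4): 12 > 6
(2,5): 12 > 4
(3,5): 5 > 4
(4,5): 6 > 4
That's 9 pairs.

9 inversions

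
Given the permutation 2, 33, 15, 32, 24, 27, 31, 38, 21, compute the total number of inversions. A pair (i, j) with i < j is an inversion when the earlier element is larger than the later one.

Inversions: 14

Count, for each position, how many later elements it exceeds:
2 → none → 0
33 → 15, 32, 24, 27, 31, 21 → 6
15 → none → 0
32 → 24, 27, 31, 21 → 4
24 → 21 → 1
27 → 21 → 1
31 → 21 → 1
38 → 21 → 1
21 → none → 0
Sum: 0 + 6 + 0 + 4 + 1 + 1 + 1 + 1 + 0 = 14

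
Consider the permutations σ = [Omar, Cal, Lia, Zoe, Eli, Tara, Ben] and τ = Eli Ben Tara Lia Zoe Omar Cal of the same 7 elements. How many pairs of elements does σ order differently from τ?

There are 17 discordant pairs.

Assign each item its position (1..7) in the first ordering, then rewrite the second ordering as that position sequence:
positions: Omar→1, Cal→2, Lia→3, Zoe→4, Eli→5, Tara→6, Ben→7
second ordering as positions: [5, 7, 6, 3, 4, 1, 2]
Discordant pairs = inversions in this position sequence.
5: 3, 4, 1, 2 → 4
7: 6, 3, 4, 1, 2 → 5
6: 3, 4, 1, 2 → 4
3: 1, 2 → 2
4: 1, 2 → 2
1: 0
2: 0
Total: 4 + 5 + 4 + 2 + 2 + 0 + 0 = 17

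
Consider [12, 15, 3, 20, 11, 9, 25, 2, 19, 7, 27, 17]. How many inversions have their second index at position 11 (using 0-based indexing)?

The element at index 11 is 17.
Elements before it: 12, 15, 3, 20, 11, 9, 25, 2, 19, 7, 27
Those larger than 17: 20, 25, 19, 27

4 such elements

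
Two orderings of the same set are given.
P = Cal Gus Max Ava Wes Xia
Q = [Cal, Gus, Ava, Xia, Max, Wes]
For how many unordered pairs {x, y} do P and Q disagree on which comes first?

Assign each item its position (1..6) in the first ordering, then rewrite the second ordering as that position sequence:
positions: Cal→1, Gus→2, Max→3, Ava→4, Wes→5, Xia→6
second ordering as positions: [1, 2, 4, 6, 3, 5]
Discordant pairs = inversions in this position sequence.
1: 0
2: 0
4: 3 → 1
6: 3, 5 → 2
3: 0
5: 0
Total: 0 + 0 + 1 + 2 + 0 + 0 = 3

3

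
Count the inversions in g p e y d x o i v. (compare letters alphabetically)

Count, for each position, how many later elements it exceeds:
g: 2
p: 4
e: 1
y: 5
d: 0
x: 3
o: 1
i: 0
v: 0
Sum: 2 + 4 + 1 + 5 + 0 + 3 + 1 + 0 + 0 = 16

16 inversions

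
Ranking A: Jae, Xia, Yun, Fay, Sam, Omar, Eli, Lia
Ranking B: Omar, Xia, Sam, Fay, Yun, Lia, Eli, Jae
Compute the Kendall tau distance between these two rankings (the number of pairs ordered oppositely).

Assign each item its position (1..8) in the first ordering, then rewrite the second ordering as that position sequence:
positions: Jae→1, Xia→2, Yun→3, Fay→4, Sam→5, Omar→6, Eli→7, Lia→8
second ordering as positions: [6, 2, 5, 4, 3, 8, 7, 1]
Discordant pairs = inversions in this position sequence.
6: 2, 5, 4, 3, 1 → 5
2: 1 → 1
5: 4, 3, 1 → 3
4: 3, 1 → 2
3: 1 → 1
8: 7, 1 → 2
7: 1 → 1
1: 0
Total: 5 + 1 + 3 + 2 + 1 + 2 + 1 + 0 = 15

15 discordant pairs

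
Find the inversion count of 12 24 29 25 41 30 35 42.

For each element, count later entries that are smaller:
12: 0
24: 0
29: 1
25: 0
41: 2
30: 0
35: 0
42: 0
Sum: 0 + 0 + 1 + 0 + 2 + 0 + 0 + 0 = 3

There are 3 out-of-order pairs.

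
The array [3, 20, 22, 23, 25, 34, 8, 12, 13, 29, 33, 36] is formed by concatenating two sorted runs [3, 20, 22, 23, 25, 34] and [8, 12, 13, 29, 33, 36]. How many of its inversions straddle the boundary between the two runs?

For each element r of the right run, count left-run elements greater than r:
r = 8: 20, 22, 23, 25, 34 → 5
r = 12: 20, 22, 23, 25, 34 → 5
r = 13: 20, 22, 23, 25, 34 → 5
r = 29: 34 → 1
r = 33: 34 → 1
r = 36: none → 0
Cross-inversions: 5 + 5 + 5 + 1 + 1 + 0 = 17

17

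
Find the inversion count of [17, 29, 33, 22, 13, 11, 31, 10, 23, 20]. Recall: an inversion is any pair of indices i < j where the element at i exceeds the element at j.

There are 27 inversions.

For each element, count later entries that are smaller:
17: 3
29: 6
33: 7
22: 4
13: 2
11: 1
31: 3
10: 0
23: 1
20: 0
Sum: 3 + 6 + 7 + 4 + 2 + 1 + 3 + 0 + 1 + 0 = 27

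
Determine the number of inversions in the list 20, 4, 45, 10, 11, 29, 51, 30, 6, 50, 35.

19

Element-by-element contributions:
20: 4
4: 0
45: 6
10: 1
11: 1
29: 1
51: 4
30: 1
6: 0
50: 1
35: 0
Sum: 4 + 0 + 6 + 1 + 1 + 1 + 4 + 1 + 0 + 1 + 0 = 19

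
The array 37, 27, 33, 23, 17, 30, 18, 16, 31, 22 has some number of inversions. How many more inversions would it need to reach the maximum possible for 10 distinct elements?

Maximum inversions for 10 distinct elements is C(10, 2) = 10·9/2 = 45.
Current inversions — for each element, count later smaller elements:
37: 9
27: 5
33: 7
23: 4
17: 1
30: 3
18: 1
16: 0
31: 1
22: 0
Current total: 9 + 5 + 7 + 4 + 1 + 3 + 1 + 0 + 1 + 0 = 31
Shortfall: 45 − 31 = 14

14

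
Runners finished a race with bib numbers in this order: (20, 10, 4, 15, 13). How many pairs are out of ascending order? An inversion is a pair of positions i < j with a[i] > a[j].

Out-of-order index pairs (0-indexed):
(0,1): 20 > 10
(0,2): 20 > 4
(0,3): 20 > 15
(0,4): 20 > 13
(1,2): 10 > 4
(3,4): 15 > 13
That's 6 pairs.

Out-of-order pairs: 6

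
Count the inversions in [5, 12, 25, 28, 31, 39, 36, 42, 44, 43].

2 inversions

Element-by-element contributions:
5 → none → 0
12 → none → 0
25 → none → 0
28 → none → 0
31 → none → 0
39 → 36 → 1
36 → none → 0
42 → none → 0
44 → 43 → 1
43 → none → 0
Sum: 0 + 0 + 0 + 0 + 0 + 1 + 0 + 0 + 1 + 0 = 2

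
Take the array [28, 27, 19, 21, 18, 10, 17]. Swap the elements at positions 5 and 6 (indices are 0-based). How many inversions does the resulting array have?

Positions 5 and 6 hold 10 and 17; after swapping, the array is [28, 27, 19, 21, 18, 17, 10].
For each element, count later entries that are smaller:
28: 6
27: 5
19: 3
21: 3
18: 2
17: 1
10: 0
Sum: 6 + 5 + 3 + 3 + 2 + 1 + 0 = 20

20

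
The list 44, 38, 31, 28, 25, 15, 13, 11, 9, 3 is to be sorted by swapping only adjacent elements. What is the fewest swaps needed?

Each adjacent swap fixes exactly one inversion, so the minimum swap count equals the number of inversions.
Count inversions — for each element, later elements that are smaller:
44: 38, 31, 28, 25, 15, 13, 11, 9, 3 → 9
38: 31, 28, 25, 15, 13, 11, 9, 3 → 8
31: 28, 25, 15, 13, 11, 9, 3 → 7
28: 25, 15, 13, 11, 9, 3 → 6
25: 15, 13, 11, 9, 3 → 5
15: 13, 11, 9, 3 → 4
13: 11, 9, 3 → 3
11: 9, 3 → 2
9: 3 → 1
3: none → 0
Total inversions: 9 + 8 + 7 + 6 + 5 + 4 + 3 + 2 + 1 + 0 = 45

45 swaps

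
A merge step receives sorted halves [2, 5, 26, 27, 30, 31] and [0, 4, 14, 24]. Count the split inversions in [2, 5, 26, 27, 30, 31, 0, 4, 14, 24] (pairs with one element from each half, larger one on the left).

Count, for every r in R, how many entries of L exceed r:
r = 0: 2, 5, 26, 27, 30, 31 → 6
r = 4: 5, 26, 27, 30, 31 → 5
r = 14: 26, 27, 30, 31 → 4
r = 24: 26, 27, 30, 31 → 4
Cross-inversions: 6 + 5 + 4 + 4 = 19

19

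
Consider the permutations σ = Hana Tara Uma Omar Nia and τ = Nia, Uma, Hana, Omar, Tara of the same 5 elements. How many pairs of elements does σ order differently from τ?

7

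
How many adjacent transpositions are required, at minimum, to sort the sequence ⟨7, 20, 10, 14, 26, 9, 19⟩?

8

The minimum number of adjacent swaps to sort an array equals its inversion count, since every such swap removes exactly one inversion.
Count inversions — for each element, later elements that are smaller:
7: none → 0
20: 10, 14, 9, 19 → 4
10: 9 → 1
14: 9 → 1
26: 9, 19 → 2
9: none → 0
19: none → 0
Total inversions: 0 + 4 + 1 + 1 + 2 + 0 + 0 = 8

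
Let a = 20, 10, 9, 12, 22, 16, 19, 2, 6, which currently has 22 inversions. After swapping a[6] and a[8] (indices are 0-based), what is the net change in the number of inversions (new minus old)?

-1

Positions 6 and 8 hold 19 and 6; after swapping, the array is [20, 10, 9, 12, 22, 16, 6, 2, 19].
Sweep left to right; for each value list the smaller values that follow it:
20 → 10, 9, 12, 16, 6, 2, 19 → 7
10 → 9, 6, 2 → 3
9 → 6, 2 → 2
12 → 6, 2 → 2
22 → 16, 6, 2, 19 → 4
16 → 6, 2 → 2
6 → 2 → 1
2 → none → 0
19 → none → 0
Sum: 7 + 3 + 2 + 2 + 4 + 2 + 1 + 0 + 0 = 21
Change: 21 − 22 = -1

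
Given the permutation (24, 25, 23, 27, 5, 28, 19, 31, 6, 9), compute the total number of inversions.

Element-by-element contributions:
24: 5
25: 5
23: 4
27: 4
5: 0
28: 3
19: 2
31: 2
6: 0
9: 0
Sum: 5 + 5 + 4 + 4 + 0 + 3 + 2 + 2 + 0 + 0 = 25

25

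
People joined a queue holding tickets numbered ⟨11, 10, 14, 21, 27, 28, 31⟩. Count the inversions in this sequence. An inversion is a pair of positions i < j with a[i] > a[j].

1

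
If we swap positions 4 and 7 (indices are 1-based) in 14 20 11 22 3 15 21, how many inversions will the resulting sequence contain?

8 inversions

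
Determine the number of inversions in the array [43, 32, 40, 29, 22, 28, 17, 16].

Count, for each position, how many later elements it exceeds:
43 → 32, 40, 29, 22, 28, 17, 16 → 7
32 → 29, 22, 28, 17, 16 → 5
40 → 29, 22, 28, 17, 16 → 5
29 → 22, 28, 17, 16 → 4
22 → 17, 16 → 2
28 → 17, 16 → 2
17 → 16 → 1
16 → none → 0
Sum: 7 + 5 + 5 + 4 + 2 + 2 + 1 + 0 = 26

26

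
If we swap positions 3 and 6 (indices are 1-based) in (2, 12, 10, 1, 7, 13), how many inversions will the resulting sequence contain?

Positions 3 and 6 hold 10 and 13; after swapping, the array is [2, 12, 13, 1, 7, 10].
Count, for each position, how many later elements it exceeds:
2: 1
12: 3
13: 3
1: 0
7: 0
10: 0
Sum: 1 + 3 + 3 + 0 + 0 + 0 = 7

There are 7 inversions.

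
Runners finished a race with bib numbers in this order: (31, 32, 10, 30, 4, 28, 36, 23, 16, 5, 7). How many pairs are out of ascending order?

38 inversions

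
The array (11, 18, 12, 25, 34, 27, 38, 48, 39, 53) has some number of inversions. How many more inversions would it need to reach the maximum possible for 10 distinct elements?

42

Maximum inversions for 10 distinct elements is C(10, 2) = 10·9/2 = 45.
Current inversions — for each element, count later smaller elements:
11: 0
18: 1
12: 0
25: 0
34: 1
27: 0
38: 0
48: 1
39: 0
53: 0
Current total: 0 + 1 + 0 + 0 + 1 + 0 + 0 + 1 + 0 + 0 = 3
Shortfall: 45 − 3 = 42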